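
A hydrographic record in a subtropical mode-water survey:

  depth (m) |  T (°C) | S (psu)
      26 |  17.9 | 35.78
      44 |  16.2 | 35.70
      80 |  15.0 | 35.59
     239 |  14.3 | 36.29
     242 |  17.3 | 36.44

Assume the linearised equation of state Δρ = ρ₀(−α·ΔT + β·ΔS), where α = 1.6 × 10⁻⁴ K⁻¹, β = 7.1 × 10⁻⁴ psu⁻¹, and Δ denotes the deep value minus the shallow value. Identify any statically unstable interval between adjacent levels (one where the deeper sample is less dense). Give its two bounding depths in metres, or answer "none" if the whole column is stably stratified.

Evaluate Δρ/ρ₀ = −αΔT + βΔS across each adjacent pair:
  26–44 m: −αΔT+βΔS = −(1.6 × 10⁻⁴)(-1.7)+(7.1 × 10⁻⁴)(-0.08) = 2.2 × 10⁻⁴ → stable
  44–80 m: −αΔT+βΔS = −(1.6 × 10⁻⁴)(-1.2)+(7.1 × 10⁻⁴)(-0.11) = 1.1 × 10⁻⁴ → stable
  80–239 m: −αΔT+βΔS = −(1.6 × 10⁻⁴)(-0.7)+(7.1 × 10⁻⁴)(+0.70) = 6.1 × 10⁻⁴ → stable
  239–242 m: −αΔT+βΔS = −(1.6 × 10⁻⁴)(+3.0)+(7.1 × 10⁻⁴)(+0.15) = -3.7 × 10⁻⁴ → UNSTABLE
The 239–242 m interval has Δρ < 0: lighter water underlies denser water.

239–242 m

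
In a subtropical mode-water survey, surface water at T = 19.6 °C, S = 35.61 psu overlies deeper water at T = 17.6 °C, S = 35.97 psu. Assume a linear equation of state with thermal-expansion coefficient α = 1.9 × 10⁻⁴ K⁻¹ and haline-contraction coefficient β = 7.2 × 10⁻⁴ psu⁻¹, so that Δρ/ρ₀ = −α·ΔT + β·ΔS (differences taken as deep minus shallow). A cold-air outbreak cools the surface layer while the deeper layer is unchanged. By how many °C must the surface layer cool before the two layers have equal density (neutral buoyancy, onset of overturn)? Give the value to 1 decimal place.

3.4 °C

Neutral buoyancy requires Δρ = 0, i.e. −α(T_deep − T_surf′) + β(S_deep − S_surf) = 0.
T_surf′ = T_deep − (β/α)·ΔS = 17.6 − (7.2 × 10⁻⁴/1.9 × 10⁻⁴)·(+0.36) = 16.236 °C.
Cooling required: 19.6 − (16.236) = 3.364 °C.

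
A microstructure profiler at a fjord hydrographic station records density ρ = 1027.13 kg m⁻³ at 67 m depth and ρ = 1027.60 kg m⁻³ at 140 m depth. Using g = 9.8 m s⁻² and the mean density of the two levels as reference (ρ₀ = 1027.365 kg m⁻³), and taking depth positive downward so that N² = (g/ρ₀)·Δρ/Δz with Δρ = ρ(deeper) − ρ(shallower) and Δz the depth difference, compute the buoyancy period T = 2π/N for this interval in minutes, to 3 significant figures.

13.4 min

Δρ = 1027.60 − 1027.13 = 0.47 kg m⁻³ over Δz = 140 − 67 = 73 m.
N² = (9.8/1027.365) × (0.47/73) = 6.1415 × 10⁻⁵ s⁻².
N = √(6.1415 × 10⁻⁵) = 7.8368 × 10⁻³ rad s⁻¹, so T = 2π/N = 801.75 s = 13.363 min ≈ 13.4 min.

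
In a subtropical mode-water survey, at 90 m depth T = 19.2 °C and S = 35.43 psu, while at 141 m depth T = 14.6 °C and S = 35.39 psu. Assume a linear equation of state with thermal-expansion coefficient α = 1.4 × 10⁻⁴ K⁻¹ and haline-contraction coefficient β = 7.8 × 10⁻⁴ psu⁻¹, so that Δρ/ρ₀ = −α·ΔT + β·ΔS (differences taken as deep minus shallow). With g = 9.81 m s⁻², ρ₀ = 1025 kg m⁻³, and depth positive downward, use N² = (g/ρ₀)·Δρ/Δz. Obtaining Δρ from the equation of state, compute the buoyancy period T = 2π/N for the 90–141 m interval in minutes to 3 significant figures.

9.65 min

ΔT = -4.6 K, ΔS = -0.04 psu (deep − shallow).
Δρ/ρ₀ = −αΔT + βΔS = 6.44 × 10⁻⁴ − 3.12 × 10⁻⁵ = 6.128 × 10⁻⁴, so Δρ ≈ 0.6281 kg m⁻³.
N² = (g/ρ₀)·Δρ/Δz = g·(Δρ/ρ₀)/Δz = 9.81 × 6.128 × 10⁻⁴ / 51 = 1.1787 × 10⁻⁴ s⁻².
N = √(1.1787 × 10⁻⁴) = 0.010857 rad s⁻¹ → T = 2π/N = 578.72 s = 9.6453 min ≈ 9.65 min.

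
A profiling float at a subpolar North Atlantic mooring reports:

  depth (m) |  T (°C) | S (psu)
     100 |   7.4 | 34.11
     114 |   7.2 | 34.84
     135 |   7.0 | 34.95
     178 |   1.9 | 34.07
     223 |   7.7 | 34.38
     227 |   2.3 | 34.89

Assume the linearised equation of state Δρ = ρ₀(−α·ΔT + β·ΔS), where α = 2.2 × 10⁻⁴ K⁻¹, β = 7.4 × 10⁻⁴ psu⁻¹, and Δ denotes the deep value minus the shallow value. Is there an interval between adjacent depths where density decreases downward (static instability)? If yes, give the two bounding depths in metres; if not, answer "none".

Evaluate Δρ/ρ₀ = −αΔT + βΔS across each adjacent pair:
  100–114 m: −αΔT+βΔS = −(2.2 × 10⁻⁴)(-0.2)+(7.4 × 10⁻⁴)(+0.73) = 5.8 × 10⁻⁴ → stable
  114–135 m: −αΔT+βΔS = −(2.2 × 10⁻⁴)(-0.2)+(7.4 × 10⁻⁴)(+0.11) = 1.3 × 10⁻⁴ → stable
  135–178 m: −αΔT+βΔS = −(2.2 × 10⁻⁴)(-5.1)+(7.4 × 10⁻⁴)(-0.88) = 4.7 × 10⁻⁴ → stable
  178–223 m: −αΔT+βΔS = −(2.2 × 10⁻⁴)(+5.8)+(7.4 × 10⁻⁴)(+0.31) = -1.0 × 10⁻³ → UNSTABLE
  223–227 m: −αΔT+βΔS = −(2.2 × 10⁻⁴)(-5.4)+(7.4 × 10⁻⁴)(+0.51) = 1.6 × 10⁻³ → stable
The 178–223 m interval has Δρ < 0: lighter water underlies denser water.

178–223 m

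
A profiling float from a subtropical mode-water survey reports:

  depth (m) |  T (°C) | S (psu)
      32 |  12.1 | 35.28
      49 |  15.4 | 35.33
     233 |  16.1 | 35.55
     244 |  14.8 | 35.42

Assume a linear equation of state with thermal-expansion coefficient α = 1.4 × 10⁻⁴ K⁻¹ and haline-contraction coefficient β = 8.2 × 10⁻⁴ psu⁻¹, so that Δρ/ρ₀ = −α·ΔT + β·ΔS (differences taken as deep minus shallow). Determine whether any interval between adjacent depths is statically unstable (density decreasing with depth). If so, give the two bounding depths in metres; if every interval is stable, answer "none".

Evaluate Δρ/ρ₀ = −αΔT + βΔS across each adjacent pair:
  32–49 m: −αΔT+βΔS = −(1.4 × 10⁻⁴)(+3.3)+(8.2 × 10⁻⁴)(+0.05) = -4.2 × 10⁻⁴ → UNSTABLE
  49–233 m: −αΔT+βΔS = −(1.4 × 10⁻⁴)(+0.7)+(8.2 × 10⁻⁴)(+0.22) = 8.2 × 10⁻⁵ → stable
  233–244 m: −αΔT+βΔS = −(1.4 × 10⁻⁴)(-1.3)+(8.2 × 10⁻⁴)(-0.13) = 7.5 × 10⁻⁵ → stable
The 32–49 m interval has Δρ < 0: lighter water underlies denser water.

32–49 m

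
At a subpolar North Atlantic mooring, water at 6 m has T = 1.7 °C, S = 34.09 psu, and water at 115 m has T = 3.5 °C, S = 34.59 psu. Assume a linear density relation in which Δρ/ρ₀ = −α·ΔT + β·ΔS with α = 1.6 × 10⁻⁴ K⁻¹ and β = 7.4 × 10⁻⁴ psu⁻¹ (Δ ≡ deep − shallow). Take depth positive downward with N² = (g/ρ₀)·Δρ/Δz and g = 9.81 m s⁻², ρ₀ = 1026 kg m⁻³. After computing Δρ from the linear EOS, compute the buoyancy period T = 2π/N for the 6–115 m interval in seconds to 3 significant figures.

2.31 × 10³ s

ΔT = +1.8 K, ΔS = +0.50 psu (deep − shallow).
Δρ/ρ₀ = −αΔT + βΔS = -2.88 × 10⁻⁴ + 3.70 × 10⁻⁴ = 8.20 × 10⁻⁵, so Δρ ≈ 0.08413 kg m⁻³.
N² = (g/ρ₀)·Δρ/Δz = g·(Δρ/ρ₀)/Δz = 9.81 × 8.20 × 10⁻⁵ / 109 = 7.3800 × 10⁻⁶ s⁻².
N = √(7.3800 × 10⁻⁶) = 2.7166 × 10⁻³ rad s⁻¹ → T = 2π/N = 2.3129 × 10³ s ≈ 2.31 × 10³ s.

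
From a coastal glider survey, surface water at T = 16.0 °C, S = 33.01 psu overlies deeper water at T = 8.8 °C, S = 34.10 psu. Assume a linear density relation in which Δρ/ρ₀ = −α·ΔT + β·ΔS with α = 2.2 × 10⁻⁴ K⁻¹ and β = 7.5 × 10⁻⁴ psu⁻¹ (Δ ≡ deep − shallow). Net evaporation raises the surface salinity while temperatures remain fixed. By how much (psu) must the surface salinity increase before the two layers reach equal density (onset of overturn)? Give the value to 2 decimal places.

3.20 psu

Neutral buoyancy requires −α(T_deep − T_surf) + β(S_deep − S_surf′) = 0.
S_surf′ = S_deep − (α/β)·ΔT = 34.10 − (2.2 × 10⁻⁴/7.5 × 10⁻⁴)·(-7.2) = 36.2120 psu.
Increase required: 36.2120 − 33.01 = 3.2020 psu.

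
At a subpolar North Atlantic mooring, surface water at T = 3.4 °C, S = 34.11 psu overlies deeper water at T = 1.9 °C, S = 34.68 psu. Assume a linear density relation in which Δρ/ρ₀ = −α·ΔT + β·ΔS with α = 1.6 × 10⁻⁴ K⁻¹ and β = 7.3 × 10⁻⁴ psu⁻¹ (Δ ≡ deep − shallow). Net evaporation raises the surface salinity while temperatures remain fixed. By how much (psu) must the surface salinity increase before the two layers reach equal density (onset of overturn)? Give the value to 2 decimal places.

Neutral buoyancy requires −α(T_deep − T_surf) + β(S_deep − S_surf′) = 0.
S_surf′ = S_deep − (α/β)·ΔT = 34.68 − (1.6 × 10⁻⁴/7.3 × 10⁻⁴)·(-1.5) = 35.0088 psu.
Increase required: 35.0088 − 34.11 = 0.8988 psu.

0.90 psu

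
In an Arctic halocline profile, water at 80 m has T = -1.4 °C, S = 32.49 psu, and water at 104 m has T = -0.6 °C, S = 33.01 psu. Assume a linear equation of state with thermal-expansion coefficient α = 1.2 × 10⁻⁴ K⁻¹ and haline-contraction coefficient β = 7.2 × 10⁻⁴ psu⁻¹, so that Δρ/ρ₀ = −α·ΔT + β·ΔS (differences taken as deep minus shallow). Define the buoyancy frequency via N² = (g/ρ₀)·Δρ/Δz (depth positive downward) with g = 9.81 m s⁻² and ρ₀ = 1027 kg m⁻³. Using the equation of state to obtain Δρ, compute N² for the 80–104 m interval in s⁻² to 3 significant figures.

1.14 × 10⁻⁴ s⁻²

ΔT = +0.8 K, ΔS = +0.52 psu (deep − shallow).
Δρ/ρ₀ = −αΔT + βΔS = -9.60 × 10⁻⁵ + 3.744 × 10⁻⁴ = 2.784 × 10⁻⁴, so Δρ ≈ 0.2859 kg m⁻³.
N² = (g/ρ₀)·Δρ/Δz = g·(Δρ/ρ₀)/Δz = 9.81 × 2.784 × 10⁻⁴ / 24 = 1.1380 × 10⁻⁴ s⁻² ≈ 1.14 × 10⁻⁴ s⁻².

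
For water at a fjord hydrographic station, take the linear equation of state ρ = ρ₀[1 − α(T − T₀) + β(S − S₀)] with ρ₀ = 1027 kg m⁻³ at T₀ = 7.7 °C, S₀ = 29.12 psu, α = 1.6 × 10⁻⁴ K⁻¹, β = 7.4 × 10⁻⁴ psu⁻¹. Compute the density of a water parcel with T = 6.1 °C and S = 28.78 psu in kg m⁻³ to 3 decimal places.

T − T₀ = -1.6 K, S − S₀ = -0.34 psu.
Bracket = 1 − α·(-1.6) + β·(-0.34) = 1 + (4.40 × 10⁻⁶) = 1.0000044.
ρ = 1027 × 1.0000044 = 1027.005 kg m⁻³.

1027.005 kg m⁻³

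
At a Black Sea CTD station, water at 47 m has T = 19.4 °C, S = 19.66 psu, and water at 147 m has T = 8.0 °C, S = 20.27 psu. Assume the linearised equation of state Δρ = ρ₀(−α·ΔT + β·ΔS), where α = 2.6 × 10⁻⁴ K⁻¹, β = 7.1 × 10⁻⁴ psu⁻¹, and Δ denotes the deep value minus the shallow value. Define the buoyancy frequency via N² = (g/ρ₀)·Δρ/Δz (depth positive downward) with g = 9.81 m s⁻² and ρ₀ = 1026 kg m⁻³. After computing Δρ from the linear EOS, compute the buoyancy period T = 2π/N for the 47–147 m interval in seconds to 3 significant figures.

ΔT = -11.4 K, ΔS = +0.61 psu (deep − shallow).
Δρ/ρ₀ = −αΔT + βΔS = 2.964 × 10⁻³ + 4.331 × 10⁻⁴ = 3.3971 × 10⁻³, so Δρ ≈ 3.485 kg m⁻³.
N² = (g/ρ₀)·Δρ/Δz = g·(Δρ/ρ₀)/Δz = 9.81 × 3.3971 × 10⁻³ / 100 = 3.3326 × 10⁻⁴ s⁻².
N = √(3.3326 × 10⁻⁴) = 0.018255 rad s⁻¹ → T = 2π/N = 344.19 s ≈ 344 s.

344 s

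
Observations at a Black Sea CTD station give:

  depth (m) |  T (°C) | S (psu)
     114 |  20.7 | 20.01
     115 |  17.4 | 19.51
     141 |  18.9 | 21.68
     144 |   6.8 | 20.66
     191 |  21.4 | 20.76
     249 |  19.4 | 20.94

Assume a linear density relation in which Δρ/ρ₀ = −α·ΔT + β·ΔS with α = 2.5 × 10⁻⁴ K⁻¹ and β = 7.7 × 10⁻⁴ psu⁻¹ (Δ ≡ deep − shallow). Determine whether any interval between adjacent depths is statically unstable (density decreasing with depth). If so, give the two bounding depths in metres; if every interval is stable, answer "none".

144–191 m

Evaluate Δρ/ρ₀ = −αΔT + βΔS across each adjacent pair:
  114–115 m: −αΔT+βΔS = −(2.5 × 10⁻⁴)(-3.3)+(7.7 × 10⁻⁴)(-0.50) = 4.4 × 10⁻⁴ → stable
  115–141 m: −αΔT+βΔS = −(2.5 × 10⁻⁴)(+1.5)+(7.7 × 10⁻⁴)(+2.17) = 1.3 × 10⁻³ → stable
  141–144 m: −αΔT+βΔS = −(2.5 × 10⁻⁴)(-12.1)+(7.7 × 10⁻⁴)(-1.02) = 2.2 × 10⁻³ → stable
  144–191 m: −αΔT+βΔS = −(2.5 × 10⁻⁴)(+14.6)+(7.7 × 10⁻⁴)(+0.10) = -3.6 × 10⁻³ → UNSTABLE
  191–249 m: −αΔT+βΔS = −(2.5 × 10⁻⁴)(-2.0)+(7.7 × 10⁻⁴)(+0.18) = 6.4 × 10⁻⁴ → stable
The 144–191 m interval has Δρ < 0: lighter water underlies denser water.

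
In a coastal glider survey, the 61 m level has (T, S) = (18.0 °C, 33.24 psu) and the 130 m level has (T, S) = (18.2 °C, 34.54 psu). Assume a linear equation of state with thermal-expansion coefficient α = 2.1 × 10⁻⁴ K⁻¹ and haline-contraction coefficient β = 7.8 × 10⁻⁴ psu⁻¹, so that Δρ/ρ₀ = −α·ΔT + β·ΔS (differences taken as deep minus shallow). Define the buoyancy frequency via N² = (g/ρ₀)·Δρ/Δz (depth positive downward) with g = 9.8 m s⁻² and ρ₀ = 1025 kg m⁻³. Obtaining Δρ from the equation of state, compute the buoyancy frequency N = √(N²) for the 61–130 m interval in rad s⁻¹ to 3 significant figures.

ΔT = +0.2 K, ΔS = +1.30 psu (deep − shallow).
Δρ/ρ₀ = −αΔT + βΔS = -4.20 × 10⁻⁵ + 1.014 × 10⁻³ = 9.72 × 10⁻⁴, so Δρ ≈ 0.9963 kg m⁻³.
N² = (g/ρ₀)·Δρ/Δz = g·(Δρ/ρ₀)/Δz = 9.8 × 9.72 × 10⁻⁴ / 69 = 1.3805 × 10⁻⁴ s⁻².
N = √(1.3805 × 10⁻⁴) = 0.011749 rad s⁻¹ ≈ 0.0117 rad s⁻¹.

0.0117 rad s⁻¹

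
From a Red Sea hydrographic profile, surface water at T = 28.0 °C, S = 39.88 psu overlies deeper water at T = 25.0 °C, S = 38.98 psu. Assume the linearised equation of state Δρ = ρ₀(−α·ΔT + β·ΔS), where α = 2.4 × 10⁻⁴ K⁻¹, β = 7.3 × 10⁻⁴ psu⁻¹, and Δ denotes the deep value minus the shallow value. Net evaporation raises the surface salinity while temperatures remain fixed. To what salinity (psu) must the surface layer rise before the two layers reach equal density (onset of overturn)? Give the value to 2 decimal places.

39.97 psu

Neutral buoyancy requires −α(T_deep − T_surf) + β(S_deep − S_surf′) = 0.
S_surf′ = S_deep − (α/β)·ΔT = 38.98 − (2.4 × 10⁻⁴/7.3 × 10⁻⁴)·(-3.0) = 39.9663 psu.
Increase required: 39.9663 − 39.88 = 0.0863 psu.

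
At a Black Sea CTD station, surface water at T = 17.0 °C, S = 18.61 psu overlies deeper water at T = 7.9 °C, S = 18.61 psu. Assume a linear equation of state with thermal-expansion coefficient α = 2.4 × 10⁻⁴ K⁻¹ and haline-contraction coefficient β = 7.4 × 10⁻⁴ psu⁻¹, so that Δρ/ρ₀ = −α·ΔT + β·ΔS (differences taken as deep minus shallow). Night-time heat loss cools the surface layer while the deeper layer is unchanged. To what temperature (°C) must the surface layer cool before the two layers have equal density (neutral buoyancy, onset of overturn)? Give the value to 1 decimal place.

7.9 °C

Neutral buoyancy requires Δρ = 0, i.e. −α(T_deep − T_surf′) + β(S_deep − S_surf) = 0.
T_surf′ = T_deep − (β/α)·ΔS = 7.9 − (7.4 × 10⁻⁴/2.4 × 10⁻⁴)·(+0.00) = 7.900 °C.
Cooling required: 17.0 − (7.900) = 9.100 °C.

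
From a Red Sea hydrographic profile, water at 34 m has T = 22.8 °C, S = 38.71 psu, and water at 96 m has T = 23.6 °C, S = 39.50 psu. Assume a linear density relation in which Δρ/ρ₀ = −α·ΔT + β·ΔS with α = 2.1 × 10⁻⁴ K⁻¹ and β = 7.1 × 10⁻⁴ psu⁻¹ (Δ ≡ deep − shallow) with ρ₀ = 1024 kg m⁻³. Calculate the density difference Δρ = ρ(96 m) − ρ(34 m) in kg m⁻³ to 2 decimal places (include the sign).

ΔT = +0.8 K, ΔS = +0.79 psu (deep − shallow).
Δρ/ρ₀ = −(2.1 × 10⁻⁴)(+0.8) + (7.1 × 10⁻⁴)(+0.79) = 3.929 × 10⁻⁴.
Δρ = 1024 × (3.929 × 10⁻⁴) = +0.40 kg m⁻³.
Positive Δρ: denser below, stable.

+0.40 kg m⁻³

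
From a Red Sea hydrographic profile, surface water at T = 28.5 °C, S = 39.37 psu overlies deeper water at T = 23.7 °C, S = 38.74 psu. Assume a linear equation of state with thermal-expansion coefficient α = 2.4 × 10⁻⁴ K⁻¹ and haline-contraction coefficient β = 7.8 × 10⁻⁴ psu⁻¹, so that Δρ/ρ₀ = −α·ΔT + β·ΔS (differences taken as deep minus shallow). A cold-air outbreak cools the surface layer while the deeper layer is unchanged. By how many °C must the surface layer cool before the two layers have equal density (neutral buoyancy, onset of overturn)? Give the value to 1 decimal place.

Neutral buoyancy requires Δρ = 0, i.e. −α(T_deep − T_surf′) + β(S_deep − S_surf) = 0.
T_surf′ = T_deep − (β/α)·ΔS = 23.7 − (7.8 × 10⁻⁴/2.4 × 10⁻⁴)·(-0.63) = 25.747 °C.
Cooling required: 28.5 − (25.747) = 2.753 °C.

2.8 °C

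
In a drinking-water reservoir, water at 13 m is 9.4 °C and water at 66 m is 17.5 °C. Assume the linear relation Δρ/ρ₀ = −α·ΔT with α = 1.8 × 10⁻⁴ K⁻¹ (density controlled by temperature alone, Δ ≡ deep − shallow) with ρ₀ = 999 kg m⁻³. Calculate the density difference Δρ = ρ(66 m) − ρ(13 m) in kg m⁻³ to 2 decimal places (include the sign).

ΔT = +8.1 K, Δρ/ρ₀ = −αΔT = -1.458 × 10⁻³.
Δρ = 999 × (-1.458 × 10⁻³) = -1.46 kg m⁻³.
Negative Δρ: lighter below, statically unstable.

-1.46 kg m⁻³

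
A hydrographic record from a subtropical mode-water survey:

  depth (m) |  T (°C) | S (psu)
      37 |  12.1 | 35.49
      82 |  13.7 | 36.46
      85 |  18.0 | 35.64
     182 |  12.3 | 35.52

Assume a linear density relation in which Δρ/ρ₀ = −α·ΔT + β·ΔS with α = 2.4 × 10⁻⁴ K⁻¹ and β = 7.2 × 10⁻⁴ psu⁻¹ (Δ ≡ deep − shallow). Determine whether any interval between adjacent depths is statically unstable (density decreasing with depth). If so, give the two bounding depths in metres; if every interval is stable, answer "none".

Evaluate Δρ/ρ₀ = −αΔT + βΔS across each adjacent pair:
  37–82 m: −αΔT+βΔS = −(2.4 × 10⁻⁴)(+1.6)+(7.2 × 10⁻⁴)(+0.97) = 3.1 × 10⁻⁴ → stable
  82–85 m: −αΔT+βΔS = −(2.4 × 10⁻⁴)(+4.3)+(7.2 × 10⁻⁴)(-0.82) = -1.6 × 10⁻³ → UNSTABLE
  85–182 m: −αΔT+βΔS = −(2.4 × 10⁻⁴)(-5.7)+(7.2 × 10⁻⁴)(-0.12) = 1.3 × 10⁻³ → stable
The 82–85 m interval has Δρ < 0: lighter water underlies denser water.

82–85 m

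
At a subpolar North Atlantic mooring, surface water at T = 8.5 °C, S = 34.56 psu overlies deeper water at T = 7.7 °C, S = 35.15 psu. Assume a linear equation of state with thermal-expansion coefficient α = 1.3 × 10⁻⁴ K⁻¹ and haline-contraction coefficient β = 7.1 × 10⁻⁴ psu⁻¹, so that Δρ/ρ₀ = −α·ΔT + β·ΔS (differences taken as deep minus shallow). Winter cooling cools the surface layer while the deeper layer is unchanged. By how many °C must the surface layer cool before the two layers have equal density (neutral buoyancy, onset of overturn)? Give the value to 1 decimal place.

4.0 °C

Neutral buoyancy requires Δρ = 0, i.e. −α(T_deep − T_surf′) + β(S_deep − S_surf) = 0.
T_surf′ = T_deep − (β/α)·ΔS = 7.7 − (7.1 × 10⁻⁴/1.3 × 10⁻⁴)·(+0.59) = 4.478 °C.
Cooling required: 8.5 − (4.478) = 4.022 °C.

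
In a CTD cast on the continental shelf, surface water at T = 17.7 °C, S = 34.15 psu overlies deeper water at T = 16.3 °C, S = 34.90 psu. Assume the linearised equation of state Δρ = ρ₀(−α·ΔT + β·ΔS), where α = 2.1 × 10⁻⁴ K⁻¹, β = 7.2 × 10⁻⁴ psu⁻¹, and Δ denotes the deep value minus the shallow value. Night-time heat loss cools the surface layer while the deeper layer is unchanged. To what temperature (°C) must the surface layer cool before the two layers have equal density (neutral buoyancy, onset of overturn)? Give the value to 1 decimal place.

13.7 °C

Neutral buoyancy requires Δρ = 0, i.e. −α(T_deep − T_surf′) + β(S_deep − S_surf) = 0.
T_surf′ = T_deep − (β/α)·ΔS = 16.3 − (7.2 × 10⁻⁴/2.1 × 10⁻⁴)·(+0.75) = 13.729 °C.
Cooling required: 17.7 − (13.729) = 3.971 °C.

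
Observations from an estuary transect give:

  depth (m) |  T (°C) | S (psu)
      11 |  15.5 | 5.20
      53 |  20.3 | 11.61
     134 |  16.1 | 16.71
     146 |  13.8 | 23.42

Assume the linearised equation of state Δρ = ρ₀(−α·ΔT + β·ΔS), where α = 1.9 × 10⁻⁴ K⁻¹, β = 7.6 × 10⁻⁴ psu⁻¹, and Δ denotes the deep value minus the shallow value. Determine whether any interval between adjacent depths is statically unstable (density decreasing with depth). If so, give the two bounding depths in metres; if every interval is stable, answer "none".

Evaluate Δρ/ρ₀ = −αΔT + βΔS across each adjacent pair:
  11–53 m: −αΔT+βΔS = −(1.9 × 10⁻⁴)(+4.8)+(7.6 × 10⁻⁴)(+6.41) = 4.0 × 10⁻³ → stable
  53–134 m: −αΔT+βΔS = −(1.9 × 10⁻⁴)(-4.2)+(7.6 × 10⁻⁴)(+5.10) = 4.7 × 10⁻³ → stable
  134–146 m: −αΔT+βΔS = −(1.9 × 10⁻⁴)(-2.3)+(7.6 × 10⁻⁴)(+6.71) = 5.5 × 10⁻³ → stable
Every interval has Δρ > 0: the column is stably stratified throughout.

none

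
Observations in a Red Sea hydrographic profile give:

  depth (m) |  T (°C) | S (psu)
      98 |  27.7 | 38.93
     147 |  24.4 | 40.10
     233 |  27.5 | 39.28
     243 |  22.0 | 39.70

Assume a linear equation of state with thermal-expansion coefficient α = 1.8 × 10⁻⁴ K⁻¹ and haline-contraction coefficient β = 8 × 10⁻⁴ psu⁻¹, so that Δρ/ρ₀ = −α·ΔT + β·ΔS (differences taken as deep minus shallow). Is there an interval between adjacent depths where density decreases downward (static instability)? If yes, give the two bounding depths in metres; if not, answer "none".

Evaluate Δρ/ρ₀ = −αΔT + βΔS across each adjacent pair:
  98–147 m: −αΔT+βΔS = −(1.8 × 10⁻⁴)(-3.3)+(8 × 10⁻⁴)(+1.17) = 1.5 × 10⁻³ → stable
  147–233 m: −αΔT+βΔS = −(1.8 × 10⁻⁴)(+3.1)+(8 × 10⁻⁴)(-0.82) = -1.2 × 10⁻³ → UNSTABLE
  233–243 m: −αΔT+βΔS = −(1.8 × 10⁻⁴)(-5.5)+(8 × 10⁻⁴)(+0.42) = 1.3 × 10⁻³ → stable
The 147–233 m interval has Δρ < 0: lighter water underlies denser water.

147–233 m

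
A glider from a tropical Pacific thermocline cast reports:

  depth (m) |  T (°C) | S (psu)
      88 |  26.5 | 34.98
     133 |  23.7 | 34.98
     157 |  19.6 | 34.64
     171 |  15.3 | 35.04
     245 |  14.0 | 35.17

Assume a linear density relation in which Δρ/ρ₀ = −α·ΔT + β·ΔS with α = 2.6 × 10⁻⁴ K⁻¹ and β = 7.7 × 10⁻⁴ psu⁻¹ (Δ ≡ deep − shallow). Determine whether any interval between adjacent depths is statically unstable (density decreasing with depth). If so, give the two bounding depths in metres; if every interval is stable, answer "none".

none

Evaluate Δρ/ρ₀ = −αΔT + βΔS across each adjacent pair:
  88–133 m: −αΔT+βΔS = −(2.6 × 10⁻⁴)(-2.8)+(7.7 × 10⁻⁴)(+0.00) = 7.3 × 10⁻⁴ → stable
  133–157 m: −αΔT+βΔS = −(2.6 × 10⁻⁴)(-4.1)+(7.7 × 10⁻⁴)(-0.34) = 8.0 × 10⁻⁴ → stable
  157–171 m: −αΔT+βΔS = −(2.6 × 10⁻⁴)(-4.3)+(7.7 × 10⁻⁴)(+0.40) = 1.4 × 10⁻³ → stable
  171–245 m: −αΔT+βΔS = −(2.6 × 10⁻⁴)(-1.3)+(7.7 × 10⁻⁴)(+0.13) = 4.4 × 10⁻⁴ → stable
Every interval has Δρ > 0: the column is stably stratified throughout.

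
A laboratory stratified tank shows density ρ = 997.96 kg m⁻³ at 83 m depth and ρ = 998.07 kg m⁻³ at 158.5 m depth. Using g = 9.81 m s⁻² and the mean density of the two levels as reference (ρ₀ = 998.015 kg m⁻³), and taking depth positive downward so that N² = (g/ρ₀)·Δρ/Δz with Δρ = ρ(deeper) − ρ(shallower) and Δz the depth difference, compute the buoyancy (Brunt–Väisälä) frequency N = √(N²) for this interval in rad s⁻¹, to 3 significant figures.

Δρ = 998.07 − 997.96 = 0.11 kg m⁻³ over Δz = 158.5 − 83 = 75.5 m.
N² = (9.81/998.015) × (0.11/75.5) = 1.4321 × 10⁻⁵ s⁻².
N = √(1.4321 × 10⁻⁵) = 3.7843 × 10⁻³ rad s⁻¹ ≈ 3.78 × 10⁻³ rad s⁻¹.

3.78 × 10⁻³ rad s⁻¹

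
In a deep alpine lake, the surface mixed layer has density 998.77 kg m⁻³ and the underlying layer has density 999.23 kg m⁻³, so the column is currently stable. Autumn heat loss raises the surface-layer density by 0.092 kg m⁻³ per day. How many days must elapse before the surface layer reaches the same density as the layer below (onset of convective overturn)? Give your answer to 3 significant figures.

5.00 days

Density deficit of the surface layer: 999.23 − 998.77 = 0.46 kg m⁻³.
Required change = 0.46 / 0.092 = 5.00 days.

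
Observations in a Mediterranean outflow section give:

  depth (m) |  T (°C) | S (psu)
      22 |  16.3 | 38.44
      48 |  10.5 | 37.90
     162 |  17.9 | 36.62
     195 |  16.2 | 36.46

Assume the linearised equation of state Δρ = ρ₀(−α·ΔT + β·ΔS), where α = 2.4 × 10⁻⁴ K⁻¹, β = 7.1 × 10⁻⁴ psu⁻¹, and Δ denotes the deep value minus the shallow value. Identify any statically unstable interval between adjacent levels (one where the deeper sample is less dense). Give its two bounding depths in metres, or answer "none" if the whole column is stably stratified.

48–162 m

Evaluate Δρ/ρ₀ = −αΔT + βΔS across each adjacent pair:
  22–48 m: −αΔT+βΔS = −(2.4 × 10⁻⁴)(-5.8)+(7.1 × 10⁻⁴)(-0.54) = 1.0 × 10⁻³ → stable
  48–162 m: −αΔT+βΔS = −(2.4 × 10⁻⁴)(+7.4)+(7.1 × 10⁻⁴)(-1.28) = -2.7 × 10⁻³ → UNSTABLE
  162–195 m: −αΔT+βΔS = −(2.4 × 10⁻⁴)(-1.7)+(7.1 × 10⁻⁴)(-0.16) = 2.9 × 10⁻⁴ → stable
The 48–162 m interval has Δρ < 0: lighter water underlies denser water.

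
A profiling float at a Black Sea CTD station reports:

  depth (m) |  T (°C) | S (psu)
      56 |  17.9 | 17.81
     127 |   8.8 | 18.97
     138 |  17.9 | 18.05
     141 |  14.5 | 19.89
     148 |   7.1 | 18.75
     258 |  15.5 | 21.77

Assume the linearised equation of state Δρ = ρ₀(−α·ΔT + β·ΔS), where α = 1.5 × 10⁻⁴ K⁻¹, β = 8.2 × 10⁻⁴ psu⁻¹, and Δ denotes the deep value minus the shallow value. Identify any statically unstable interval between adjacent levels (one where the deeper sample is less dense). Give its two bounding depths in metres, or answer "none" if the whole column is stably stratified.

Evaluate Δρ/ρ₀ = −αΔT + βΔS across each adjacent pair:
  56–127 m: −αΔT+βΔS = −(1.5 × 10⁻⁴)(-9.1)+(8.2 × 10⁻⁴)(+1.16) = 2.3 × 10⁻³ → stable
  127–138 m: −αΔT+βΔS = −(1.5 × 10⁻⁴)(+9.1)+(8.2 × 10⁻⁴)(-0.92) = -2.1 × 10⁻³ → UNSTABLE
  138–141 m: −αΔT+βΔS = −(1.5 × 10⁻⁴)(-3.4)+(8.2 × 10⁻⁴)(+1.84) = 2.0 × 10⁻³ → stable
  141–148 m: −αΔT+βΔS = −(1.5 × 10⁻⁴)(-7.4)+(8.2 × 10⁻⁴)(-1.14) = 1.8 × 10⁻⁴ → stable
  148–258 m: −αΔT+βΔS = −(1.5 × 10⁻⁴)(+8.4)+(8.2 × 10⁻⁴)(+3.02) = 1.2 × 10⁻³ → stable
The 127–138 m interval has Δρ < 0: lighter water underlies denser water.

127–138 m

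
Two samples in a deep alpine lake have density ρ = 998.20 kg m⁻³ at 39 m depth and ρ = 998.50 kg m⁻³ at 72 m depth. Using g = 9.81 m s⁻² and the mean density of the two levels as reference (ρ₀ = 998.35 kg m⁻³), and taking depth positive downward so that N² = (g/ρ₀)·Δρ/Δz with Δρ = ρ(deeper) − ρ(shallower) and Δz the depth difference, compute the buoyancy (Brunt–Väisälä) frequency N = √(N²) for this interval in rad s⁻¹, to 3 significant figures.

Δρ = 998.50 − 998.20 = 0.30 kg m⁻³ over Δz = 72 − 39 = 33 m.
N² = (9.81/998.35) × (0.30/33) = 8.9329 × 10⁻⁵ s⁻².
N = √(8.9329 × 10⁻⁵) = 9.4514 × 10⁻³ rad s⁻¹ ≈ 9.45 × 10⁻³ rad s⁻¹.

9.45 × 10⁻³ rad s⁻¹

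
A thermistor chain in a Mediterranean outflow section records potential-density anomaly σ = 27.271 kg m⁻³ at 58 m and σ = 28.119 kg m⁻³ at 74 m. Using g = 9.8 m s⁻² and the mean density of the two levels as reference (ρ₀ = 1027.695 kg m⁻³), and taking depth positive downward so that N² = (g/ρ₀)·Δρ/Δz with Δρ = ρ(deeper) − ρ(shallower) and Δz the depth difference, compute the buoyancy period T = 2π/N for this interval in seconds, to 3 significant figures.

Δρ = 1028.119 − 1027.271 = 0.848 kg m⁻³ over Δz = 74 − 58 = 16 m.
N² = (9.8/1027.695) × (0.848/16) = 5.0540 × 10⁻⁴ s⁻².
N = √(5.0540 × 10⁻⁴) = 0.022481 rad s⁻¹, so T = 2π/N = 279.49 s ≈ 279 s.

279 s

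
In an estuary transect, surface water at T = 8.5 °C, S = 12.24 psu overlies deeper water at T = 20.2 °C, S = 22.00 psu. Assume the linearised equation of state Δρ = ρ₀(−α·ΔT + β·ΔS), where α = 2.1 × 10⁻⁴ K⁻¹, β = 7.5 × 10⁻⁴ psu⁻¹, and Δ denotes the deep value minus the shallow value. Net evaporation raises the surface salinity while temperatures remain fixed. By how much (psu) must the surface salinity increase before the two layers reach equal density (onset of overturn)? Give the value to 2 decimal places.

6.48 psu

Neutral buoyancy requires −α(T_deep − T_surf) + β(S_deep − S_surf′) = 0.
S_surf′ = S_deep − (α/β)·ΔT = 22.00 − (2.1 × 10⁻⁴/7.5 × 10⁻⁴)·(+11.7) = 18.7240 psu.
Increase required: 18.7240 − 12.24 = 6.4840 psu.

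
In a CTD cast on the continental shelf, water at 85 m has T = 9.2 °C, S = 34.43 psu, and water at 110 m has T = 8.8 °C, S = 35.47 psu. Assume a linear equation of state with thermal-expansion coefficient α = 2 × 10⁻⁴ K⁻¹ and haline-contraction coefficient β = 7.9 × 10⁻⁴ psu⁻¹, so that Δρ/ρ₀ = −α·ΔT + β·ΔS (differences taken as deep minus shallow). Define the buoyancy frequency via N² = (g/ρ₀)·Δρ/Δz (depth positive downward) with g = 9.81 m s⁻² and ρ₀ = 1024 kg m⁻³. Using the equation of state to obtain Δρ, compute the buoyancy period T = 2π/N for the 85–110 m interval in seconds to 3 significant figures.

ΔT = -0.4 K, ΔS = +1.04 psu (deep − shallow).
Δρ/ρ₀ = −αΔT + βΔS = 8.00 × 10⁻⁵ + 8.216 × 10⁻⁴ = 9.016 × 10⁻⁴, so Δρ ≈ 0.9232 kg m⁻³.
N² = (g/ρ₀)·Δρ/Δz = g·(Δρ/ρ₀)/Δz = 9.81 × 9.016 × 10⁻⁴ / 25 = 3.5379 × 10⁻⁴ s⁻².
N = √(3.5379 × 10⁻⁴) = 0.018809 rad s⁻¹ → T = 2π/N = 334.05 s ≈ 334 s.

334 s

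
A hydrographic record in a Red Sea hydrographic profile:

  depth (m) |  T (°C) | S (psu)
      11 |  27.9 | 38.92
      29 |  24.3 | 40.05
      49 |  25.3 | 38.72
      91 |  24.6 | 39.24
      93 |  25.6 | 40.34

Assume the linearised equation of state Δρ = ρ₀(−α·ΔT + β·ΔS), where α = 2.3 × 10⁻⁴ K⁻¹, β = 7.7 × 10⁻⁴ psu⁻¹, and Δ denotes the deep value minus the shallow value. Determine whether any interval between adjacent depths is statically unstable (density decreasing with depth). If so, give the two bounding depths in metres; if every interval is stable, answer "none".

29–49 m

Evaluate Δρ/ρ₀ = −αΔT + βΔS across each adjacent pair:
  11–29 m: −αΔT+βΔS = −(2.3 × 10⁻⁴)(-3.6)+(7.7 × 10⁻⁴)(+1.13) = 1.7 × 10⁻³ → stable
  29–49 m: −αΔT+βΔS = −(2.3 × 10⁻⁴)(+1.0)+(7.7 × 10⁻⁴)(-1.33) = -1.3 × 10⁻³ → UNSTABLE
  49–91 m: −αΔT+βΔS = −(2.3 × 10⁻⁴)(-0.7)+(7.7 × 10⁻⁴)(+0.52) = 5.6 × 10⁻⁴ → stable
  91–93 m: −αΔT+βΔS = −(2.3 × 10⁻⁴)(+1.0)+(7.7 × 10⁻⁴)(+1.10) = 6.2 × 10⁻⁴ → stable
The 29–49 m interval has Δρ < 0: lighter water underlies denser water.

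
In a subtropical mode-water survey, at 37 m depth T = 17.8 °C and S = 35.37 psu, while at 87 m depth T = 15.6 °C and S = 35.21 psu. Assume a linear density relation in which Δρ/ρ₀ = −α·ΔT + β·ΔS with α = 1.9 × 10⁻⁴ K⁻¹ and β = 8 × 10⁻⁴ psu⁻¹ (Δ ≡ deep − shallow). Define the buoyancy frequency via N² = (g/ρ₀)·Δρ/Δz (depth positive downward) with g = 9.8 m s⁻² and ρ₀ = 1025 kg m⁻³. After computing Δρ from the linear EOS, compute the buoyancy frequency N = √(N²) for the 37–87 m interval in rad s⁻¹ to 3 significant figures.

7.54 × 10⁻³ rad s⁻¹

ΔT = -2.2 K, ΔS = -0.16 psu (deep − shallow).
Δρ/ρ₀ = −αΔT + βΔS = 4.18 × 10⁻⁴ − 1.28 × 10⁻⁴ = 2.90 × 10⁻⁴, so Δρ ≈ 0.2973 kg m⁻³.
N² = (g/ρ₀)·Δρ/Δz = g·(Δρ/ρ₀)/Δz = 9.8 × 2.90 × 10⁻⁴ / 50 = 5.6840 × 10⁻⁵ s⁻².
N = √(5.6840 × 10⁻⁵) = 7.5392 × 10⁻³ rad s⁻¹ ≈ 7.54 × 10⁻³ rad s⁻¹.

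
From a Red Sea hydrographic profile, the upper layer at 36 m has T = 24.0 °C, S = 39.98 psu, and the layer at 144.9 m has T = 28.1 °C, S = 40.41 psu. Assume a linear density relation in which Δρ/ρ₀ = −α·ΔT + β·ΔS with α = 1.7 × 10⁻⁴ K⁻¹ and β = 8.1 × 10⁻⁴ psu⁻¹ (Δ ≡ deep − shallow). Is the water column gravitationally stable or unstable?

unstable

ΔT = 28.1 − 24.0 = +4.1 K and ΔS = 40.41 − 39.98 = +0.43 psu (deep − shallow).
−αΔT = -6.97 × 10⁻⁴; βΔS = 3.483 × 10⁻⁴; sum Δρ/ρ₀ = -3.487 × 10⁻⁴.
Δρ/ρ₀ < 0, so Δρ < 0: deeper water is lighter → statically unstable; the column would overturn.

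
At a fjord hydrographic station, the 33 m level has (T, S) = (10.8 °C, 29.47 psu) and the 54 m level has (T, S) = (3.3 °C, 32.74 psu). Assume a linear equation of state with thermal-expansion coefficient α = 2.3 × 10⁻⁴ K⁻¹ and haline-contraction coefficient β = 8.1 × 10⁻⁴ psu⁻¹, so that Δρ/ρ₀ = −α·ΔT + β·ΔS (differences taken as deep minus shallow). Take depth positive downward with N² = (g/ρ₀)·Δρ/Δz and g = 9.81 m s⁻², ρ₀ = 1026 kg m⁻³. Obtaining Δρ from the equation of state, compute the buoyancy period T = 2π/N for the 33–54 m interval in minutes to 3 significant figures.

2.32 min

ΔT = -7.5 K, ΔS = +3.27 psu (deep − shallow).
Δρ/ρ₀ = −αΔT + βΔS = 1.725 × 10⁻³ + 2.6487 × 10⁻³ = 4.3737 × 10⁻³, so Δρ ≈ 4.487 kg m⁻³.
N² = (g/ρ₀)·Δρ/Δz = g·(Δρ/ρ₀)/Δz = 9.81 × 4.3737 × 10⁻³ / 21 = 2.0431 × 10⁻³ s⁻².
N = √(2.0431 × 10⁻³) = 0.045201 rad s⁻¹ → T = 2π/N = 139.01 s = 2.3168 min ≈ 2.32 min.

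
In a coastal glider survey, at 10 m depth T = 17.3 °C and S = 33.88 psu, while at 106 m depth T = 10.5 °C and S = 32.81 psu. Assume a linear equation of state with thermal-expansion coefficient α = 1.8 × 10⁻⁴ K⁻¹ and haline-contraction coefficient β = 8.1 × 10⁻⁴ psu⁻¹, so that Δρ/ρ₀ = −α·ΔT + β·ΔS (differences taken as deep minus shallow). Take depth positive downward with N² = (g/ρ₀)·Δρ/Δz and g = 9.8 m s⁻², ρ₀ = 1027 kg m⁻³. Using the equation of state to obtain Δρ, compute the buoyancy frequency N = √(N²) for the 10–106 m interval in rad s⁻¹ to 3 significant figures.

6.04 × 10⁻³ rad s⁻¹

ΔT = -6.8 K, ΔS = -1.07 psu (deep − shallow).
Δρ/ρ₀ = −αΔT + βΔS = 1.224 × 10⁻³ − 8.667 × 10⁻⁴ = 3.573 × 10⁻⁴, so Δρ ≈ 0.3669 kg m⁻³.
N² = (g/ρ₀)·Δρ/Δz = g·(Δρ/ρ₀)/Δz = 9.8 × 3.573 × 10⁻⁴ / 96 = 3.6474 × 10⁻⁵ s⁻².
N = √(3.6474 × 10⁻⁵) = 6.0394 × 10⁻³ rad s⁻¹ ≈ 6.04 × 10⁻³ rad s⁻¹.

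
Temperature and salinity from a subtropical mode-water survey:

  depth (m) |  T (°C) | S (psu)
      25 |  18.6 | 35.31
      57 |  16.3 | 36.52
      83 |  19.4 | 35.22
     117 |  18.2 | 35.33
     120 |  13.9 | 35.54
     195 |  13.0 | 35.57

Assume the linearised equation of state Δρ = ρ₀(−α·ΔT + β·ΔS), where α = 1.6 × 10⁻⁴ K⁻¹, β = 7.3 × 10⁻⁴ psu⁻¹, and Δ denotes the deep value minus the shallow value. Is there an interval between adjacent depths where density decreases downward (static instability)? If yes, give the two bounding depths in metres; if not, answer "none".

Evaluate Δρ/ρ₀ = −αΔT + βΔS across each adjacent pair:
  25–57 m: −αΔT+βΔS = −(1.6 × 10⁻⁴)(-2.3)+(7.3 × 10⁻⁴)(+1.21) = 1.3 × 10⁻³ → stable
  57–83 m: −αΔT+βΔS = −(1.6 × 10⁻⁴)(+3.1)+(7.3 × 10⁻⁴)(-1.30) = -1.4 × 10⁻³ → UNSTABLE
  83–117 m: −αΔT+βΔS = −(1.6 × 10⁻⁴)(-1.2)+(7.3 × 10⁻⁴)(+0.11) = 2.7 × 10⁻⁴ → stable
  117–120 m: −αΔT+βΔS = −(1.6 × 10⁻⁴)(-4.3)+(7.3 × 10⁻⁴)(+0.21) = 8.4 × 10⁻⁴ → stable
  120–195 m: −αΔT+βΔS = −(1.6 × 10⁻⁴)(-0.9)+(7.3 × 10⁻⁴)(+0.03) = 1.7 × 10⁻⁴ → stable
The 57–83 m interval has Δρ < 0: lighter water underlies denser water.

57–83 m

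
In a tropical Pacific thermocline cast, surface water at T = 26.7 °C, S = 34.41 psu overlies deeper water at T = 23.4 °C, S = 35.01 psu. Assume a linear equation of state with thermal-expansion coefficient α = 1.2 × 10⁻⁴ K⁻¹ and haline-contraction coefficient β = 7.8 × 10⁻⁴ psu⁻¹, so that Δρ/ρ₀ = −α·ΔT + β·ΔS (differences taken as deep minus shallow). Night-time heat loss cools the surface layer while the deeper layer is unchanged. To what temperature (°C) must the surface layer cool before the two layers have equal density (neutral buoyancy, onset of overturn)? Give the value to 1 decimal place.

Neutral buoyancy requires Δρ = 0, i.e. −α(T_deep − T_surf′) + β(S_deep − S_surf) = 0.
T_surf′ = T_deep − (β/α)·ΔS = 23.4 − (7.8 × 10⁻⁴/1.2 × 10⁻⁴)·(+0.60) = 19.500 °C.
Cooling required: 26.7 − (19.500) = 7.200 °C.

19.5 °C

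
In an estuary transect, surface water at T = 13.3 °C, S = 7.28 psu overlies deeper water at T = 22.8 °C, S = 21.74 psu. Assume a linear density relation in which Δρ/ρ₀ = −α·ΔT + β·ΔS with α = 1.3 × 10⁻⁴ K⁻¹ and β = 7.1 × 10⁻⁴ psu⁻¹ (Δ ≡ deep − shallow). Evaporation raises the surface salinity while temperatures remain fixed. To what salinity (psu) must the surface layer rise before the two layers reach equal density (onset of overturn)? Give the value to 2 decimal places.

Neutral buoyancy requires −α(T_deep − T_surf) + β(S_deep − S_surf′) = 0.
S_surf′ = S_deep − (α/β)·ΔT = 21.74 − (1.3 × 10⁻⁴/7.1 × 10⁻⁴)·(+9.5) = 20.0006 psu.
Increase required: 20.0006 − 7.28 = 12.7206 psu.

20.00 psu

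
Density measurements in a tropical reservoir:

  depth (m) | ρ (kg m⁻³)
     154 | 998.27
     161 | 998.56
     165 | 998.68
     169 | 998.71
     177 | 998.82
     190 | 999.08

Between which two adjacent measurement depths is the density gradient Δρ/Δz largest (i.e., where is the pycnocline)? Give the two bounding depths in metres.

154–161 m

Compute the density gradient over each adjacent pair:
  154–161 m: Δρ/Δz = 0.29/7 = 0.041 kg m⁻⁴
  161–165 m: Δρ/Δz = 0.12/4 = 0.030 kg m⁻⁴
  165–169 m: Δρ/Δz = 0.03/4 = 7.5 × 10⁻³ kg m⁻⁴
  169–177 m: Δρ/Δz = 0.11/8 = 0.014 kg m⁻⁴
  177–190 m: Δρ/Δz = 0.26/13 = 0.020 kg m⁻⁴
The largest gradient is in the 154–161 m interval — the pycnocline.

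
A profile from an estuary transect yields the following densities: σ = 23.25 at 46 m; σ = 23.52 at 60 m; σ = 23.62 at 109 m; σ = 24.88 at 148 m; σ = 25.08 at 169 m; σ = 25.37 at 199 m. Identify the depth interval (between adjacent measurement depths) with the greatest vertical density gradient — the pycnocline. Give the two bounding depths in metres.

Compute the density gradient over each adjacent pair:
  46–60 m: Δρ/Δz = 0.27/14 = 0.019 kg m⁻⁴
  60–109 m: Δρ/Δz = 0.10/49 = 2.0 × 10⁻³ kg m⁻⁴
  109–148 m: Δρ/Δz = 1.26/39 = 0.032 kg m⁻⁴
  148–169 m: Δρ/Δz = 0.20/21 = 9.5 × 10⁻³ kg m⁻⁴
  169–199 m: Δρ/Δz = 0.29/30 = 9.7 × 10⁻³ kg m⁻⁴
The largest gradient is in the 109–148 m interval — the pycnocline.

109–148 m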